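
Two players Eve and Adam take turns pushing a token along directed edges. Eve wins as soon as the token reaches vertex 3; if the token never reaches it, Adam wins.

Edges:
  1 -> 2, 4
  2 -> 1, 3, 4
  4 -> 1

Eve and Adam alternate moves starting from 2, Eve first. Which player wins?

Eve

Track states (vertex, player-to-move).
A0 = {(3,Eve), (3,Adam)}
A1: add {(2,Eve)}.
(2,Eve) ∈ A1 ⇒ Eve forces the target.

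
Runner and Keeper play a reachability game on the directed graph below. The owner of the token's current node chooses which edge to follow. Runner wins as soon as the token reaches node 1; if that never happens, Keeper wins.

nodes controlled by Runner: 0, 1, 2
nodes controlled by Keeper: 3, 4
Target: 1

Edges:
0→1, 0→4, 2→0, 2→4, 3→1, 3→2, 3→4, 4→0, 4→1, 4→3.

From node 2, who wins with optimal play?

A0 = {1}
A1: add {0} — 0 (Runner) has 0→1.
A2: add {2} — 2 (Runner) has 2→0.
A3 = A2; e.g. 3 (Keeper) can still go to 4. Fixed point.
2 ∈ A2, so Runner can force the target.

Runner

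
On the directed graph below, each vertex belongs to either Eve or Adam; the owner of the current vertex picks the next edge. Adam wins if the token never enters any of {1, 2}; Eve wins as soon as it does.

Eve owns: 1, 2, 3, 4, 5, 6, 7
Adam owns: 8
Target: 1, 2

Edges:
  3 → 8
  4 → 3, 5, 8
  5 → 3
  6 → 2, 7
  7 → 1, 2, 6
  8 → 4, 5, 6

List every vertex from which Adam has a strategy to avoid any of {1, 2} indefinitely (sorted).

3, 4, 5, 8

A0 = {1, 2}
A1: add {6, 7} — 6 (Eve) has 6→2; 7 (Eve) has 7→1.
A2 = A1; e.g. 3 (Eve) has no edge into A1. Fixed point.
Eve's attractor = {1, 2, 6, 7}; Adam avoids the target exactly from the complement.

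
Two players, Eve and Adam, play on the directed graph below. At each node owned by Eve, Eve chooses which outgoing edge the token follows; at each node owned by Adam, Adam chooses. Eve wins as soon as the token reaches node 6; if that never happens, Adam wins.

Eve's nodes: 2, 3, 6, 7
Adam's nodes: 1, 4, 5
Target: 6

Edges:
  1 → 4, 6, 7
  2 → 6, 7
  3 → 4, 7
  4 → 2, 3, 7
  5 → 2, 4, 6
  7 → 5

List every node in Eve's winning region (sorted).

A0 = {6}
A1: add {2} — 2 (Eve) has 2→6.
A2 = A1; e.g. 1 (Adam) can still go to 4. Fixed point.
Eve's winning region = {2, 6}.

2, 6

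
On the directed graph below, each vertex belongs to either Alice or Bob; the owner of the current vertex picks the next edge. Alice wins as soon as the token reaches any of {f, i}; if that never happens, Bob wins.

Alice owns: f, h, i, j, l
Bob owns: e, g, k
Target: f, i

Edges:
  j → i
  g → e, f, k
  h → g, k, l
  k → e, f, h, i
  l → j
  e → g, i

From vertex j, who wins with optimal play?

Alice

A0 = {f, i}
A1: add {j} — j (Alice) has j→i.
j ∈ A1, so Alice can force the target.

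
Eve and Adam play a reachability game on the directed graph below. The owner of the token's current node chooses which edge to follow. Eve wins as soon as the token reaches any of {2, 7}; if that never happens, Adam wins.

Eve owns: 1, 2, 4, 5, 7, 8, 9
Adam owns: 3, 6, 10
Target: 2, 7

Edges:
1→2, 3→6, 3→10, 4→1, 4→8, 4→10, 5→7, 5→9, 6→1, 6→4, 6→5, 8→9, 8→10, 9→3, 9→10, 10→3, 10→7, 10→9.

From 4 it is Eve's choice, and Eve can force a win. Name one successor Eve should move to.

A0 = {2, 7}
A1: add {1, 5} — 1 (Eve) has 1→2; 5 (Eve) has 5→7.
A2: add {4} — 4 (Eve) has 4→1.
A3: add {6} — 6 (Adam): all of {1, 4, 5} already in.
A4 = A3; e.g. 3 (Adam) can still go to 10. Fixed point.
From 4, successor 1 is in the attractor (rank 1); the other successors 8, 10 are not.

1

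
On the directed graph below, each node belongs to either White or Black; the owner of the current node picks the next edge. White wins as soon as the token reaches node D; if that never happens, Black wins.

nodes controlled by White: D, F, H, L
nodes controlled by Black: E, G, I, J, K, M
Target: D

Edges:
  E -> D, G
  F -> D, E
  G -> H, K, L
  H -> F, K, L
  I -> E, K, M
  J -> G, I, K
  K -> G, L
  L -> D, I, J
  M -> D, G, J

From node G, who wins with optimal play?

A0 = {D}
A1: add {F, L} — F (White) has F→D; L (White) has L→D.
A2: add {H} — H (White) has H→F.
A3 = A2; e.g. E (Black) can still go to G. Fixed point.
G never enters the attractor, so Black can avoid the target forever.

Black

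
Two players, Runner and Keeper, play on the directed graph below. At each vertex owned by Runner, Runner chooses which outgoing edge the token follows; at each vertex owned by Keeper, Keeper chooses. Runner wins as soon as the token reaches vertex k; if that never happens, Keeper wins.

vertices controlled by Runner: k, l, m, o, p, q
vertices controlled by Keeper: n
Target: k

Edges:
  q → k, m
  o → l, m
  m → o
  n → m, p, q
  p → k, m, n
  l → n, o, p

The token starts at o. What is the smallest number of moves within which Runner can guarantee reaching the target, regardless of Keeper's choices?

3

A0 = {k}
A1: add {p, q} — p (Runner) has p→k; q (Runner) has q→k.
A2: add {l} — l (Runner) has l→p.
A3: add {o} — o (Runner) has o→l.
o enters the attractor at level 3, so Runner can force the target in 3 moves from there.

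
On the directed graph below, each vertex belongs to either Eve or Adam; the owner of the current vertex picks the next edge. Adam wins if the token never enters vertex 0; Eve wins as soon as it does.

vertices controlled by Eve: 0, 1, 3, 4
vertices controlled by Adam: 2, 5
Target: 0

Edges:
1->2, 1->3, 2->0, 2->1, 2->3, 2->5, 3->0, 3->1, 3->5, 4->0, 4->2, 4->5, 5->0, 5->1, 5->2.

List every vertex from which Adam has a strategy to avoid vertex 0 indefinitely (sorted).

A0 = {0}
A1: add {3, 4} — 3 (Eve) has 3→0; 4 (Eve) has 4→0.
A2: add {1} — 1 (Eve) has 1→3.
A3 = A2; e.g. 2 (Adam) can still go to 5. Fixed point.
Eve's attractor = {0, 1, 3, 4}; Adam avoids the target exactly from the complement.

2, 5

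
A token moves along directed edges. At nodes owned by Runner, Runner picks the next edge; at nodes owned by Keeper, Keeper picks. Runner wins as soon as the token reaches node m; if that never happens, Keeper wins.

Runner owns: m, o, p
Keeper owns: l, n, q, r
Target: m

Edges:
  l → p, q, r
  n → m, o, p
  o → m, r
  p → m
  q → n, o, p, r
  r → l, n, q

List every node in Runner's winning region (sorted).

A0 = {m}
A1: add {o, p} — o (Runner) has o→m; p (Runner) has p→m.
A2: add {n} — n (Keeper): all of {m, o, p} already in.
A3 = A2; e.g. l (Keeper) can still go to q. Fixed point.
Runner's winning region = {m, n, o, p}.

m, n, o, p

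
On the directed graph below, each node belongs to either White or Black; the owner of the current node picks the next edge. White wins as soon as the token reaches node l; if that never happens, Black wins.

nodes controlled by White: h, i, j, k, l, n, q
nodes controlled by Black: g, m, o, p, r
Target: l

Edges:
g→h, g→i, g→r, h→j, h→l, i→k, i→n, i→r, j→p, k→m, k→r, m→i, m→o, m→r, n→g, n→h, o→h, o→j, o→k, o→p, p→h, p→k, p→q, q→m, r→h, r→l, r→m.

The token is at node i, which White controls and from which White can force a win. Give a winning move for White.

n

A0 = {l}
A1: add {h} — h (White) has h→l.
A2: add {n} — n (White) has n→h.
A3: add {i} — i (White) has i→n.
A4 = A3; e.g. g (Black) can still go to r. Fixed point.
From i, successor n is in the attractor (rank 2); the other successors k, r are not.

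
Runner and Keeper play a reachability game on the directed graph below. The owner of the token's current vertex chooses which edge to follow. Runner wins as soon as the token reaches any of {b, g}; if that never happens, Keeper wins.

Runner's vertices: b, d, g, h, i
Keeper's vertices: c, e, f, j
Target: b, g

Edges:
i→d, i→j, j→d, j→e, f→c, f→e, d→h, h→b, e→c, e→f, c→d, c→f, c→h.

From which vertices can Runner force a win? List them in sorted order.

A0 = {b, g}
A1: add {h} — h (Runner) has h→b.
A2: add {d} — d (Runner) has d→h.
A3: add {i} — i (Runner) has i→d.
A4 = A3; e.g. c (Keeper) can still go to f. Fixed point.
Runner's winning region = {b, d, g, h, i}.

b, d, g, h, i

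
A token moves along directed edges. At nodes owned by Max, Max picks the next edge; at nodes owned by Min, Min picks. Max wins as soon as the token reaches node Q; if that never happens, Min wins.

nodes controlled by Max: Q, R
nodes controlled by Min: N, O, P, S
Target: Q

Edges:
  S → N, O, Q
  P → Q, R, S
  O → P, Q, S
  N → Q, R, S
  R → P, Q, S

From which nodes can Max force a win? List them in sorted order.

Q, R

A0 = {Q}
A1: add {R} — R (Max) has R→Q.
A2 = A1; e.g. N (Min) can still go to S. Fixed point.
Max's winning region = {Q, R}.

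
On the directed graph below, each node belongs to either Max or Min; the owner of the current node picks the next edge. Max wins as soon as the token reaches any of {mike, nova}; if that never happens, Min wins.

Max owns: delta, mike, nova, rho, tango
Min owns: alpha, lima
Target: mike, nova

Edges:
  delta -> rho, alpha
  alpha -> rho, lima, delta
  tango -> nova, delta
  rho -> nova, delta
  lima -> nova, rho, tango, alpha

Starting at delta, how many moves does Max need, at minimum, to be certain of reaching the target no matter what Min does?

2

A0 = {mike, nova}
A1: add {rho, tango} — rho (Max) has rho→nova; tango (Max) has tango→nova.
A2: add {delta} — delta (Max) has delta→rho.
A3 = A2; e.g. lima (Min) can still go to alpha. Fixed point.
delta enters the attractor at level 2, so Max can force the target in 2 moves from there.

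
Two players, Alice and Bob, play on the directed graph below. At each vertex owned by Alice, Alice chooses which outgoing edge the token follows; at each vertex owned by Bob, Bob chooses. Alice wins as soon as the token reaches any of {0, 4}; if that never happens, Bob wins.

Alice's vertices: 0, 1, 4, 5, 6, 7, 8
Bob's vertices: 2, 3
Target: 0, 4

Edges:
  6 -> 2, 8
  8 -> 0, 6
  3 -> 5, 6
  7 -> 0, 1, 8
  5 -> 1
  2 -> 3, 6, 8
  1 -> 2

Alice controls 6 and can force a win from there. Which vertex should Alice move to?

8

A0 = {0, 4}
A1: add {7, 8} — 7 (Alice) has 7→0; 8 (Alice) has 8→0.
A2: add {6} — 6 (Alice) has 6→8.
A3 = A2; e.g. 1 (Alice) has no edge into A2. Fixed point.
From 6, successor 8 is in the attractor (rank 1); the other successor 2 is not.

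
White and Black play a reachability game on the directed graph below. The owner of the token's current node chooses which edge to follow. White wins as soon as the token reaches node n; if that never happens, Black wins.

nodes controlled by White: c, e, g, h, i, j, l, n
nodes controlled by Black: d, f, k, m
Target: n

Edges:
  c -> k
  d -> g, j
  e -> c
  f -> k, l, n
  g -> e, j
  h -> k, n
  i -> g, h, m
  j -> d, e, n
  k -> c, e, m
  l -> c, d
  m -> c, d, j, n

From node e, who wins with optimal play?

A0 = {n}
A1: add {h, j} — h (White) has h→n; j (White) has j→n.
A2: add {g, i} — g (White) has g→j; i (White) has i→h.
A3: add {d} — d (Black): all of {g, j} already in.
A4: add {l} — l (White) has l→d.
A5 = A4; e.g. c (White) has no edge into A4. Fixed point.
e never enters the attractor, so Black can avoid the target forever.

Black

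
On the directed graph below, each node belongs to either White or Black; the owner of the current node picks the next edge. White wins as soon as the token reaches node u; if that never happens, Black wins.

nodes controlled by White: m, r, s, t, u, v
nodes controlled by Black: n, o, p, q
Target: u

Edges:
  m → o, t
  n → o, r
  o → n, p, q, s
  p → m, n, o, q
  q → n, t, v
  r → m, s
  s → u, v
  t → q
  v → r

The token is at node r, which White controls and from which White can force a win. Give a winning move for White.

A0 = {u}
A1: add {s} — s (White) has s→u.
A2: add {r} — r (White) has r→s.
A3: add {v} — v (White) has v→r.
A4 = A3; e.g. m (White) has no edge into A3. Fixed point.
From r, successor s is in the attractor (rank 1); the other successor m is not.

s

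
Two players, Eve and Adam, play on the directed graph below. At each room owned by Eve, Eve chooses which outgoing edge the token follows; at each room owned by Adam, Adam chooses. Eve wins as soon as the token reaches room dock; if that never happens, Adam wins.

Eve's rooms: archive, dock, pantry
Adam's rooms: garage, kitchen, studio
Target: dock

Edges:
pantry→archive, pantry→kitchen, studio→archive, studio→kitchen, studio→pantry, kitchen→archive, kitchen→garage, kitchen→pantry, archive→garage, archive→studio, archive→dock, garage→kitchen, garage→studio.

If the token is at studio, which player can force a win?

Adam

A0 = {dock}
A1: add {archive} — archive (Eve) has archive→dock.
A2: add {pantry} — pantry (Eve) has pantry→archive.
A3 = A2; e.g. garage (Adam) can still go to kitchen. Fixed point.
studio never enters the attractor, so Adam can avoid the target forever.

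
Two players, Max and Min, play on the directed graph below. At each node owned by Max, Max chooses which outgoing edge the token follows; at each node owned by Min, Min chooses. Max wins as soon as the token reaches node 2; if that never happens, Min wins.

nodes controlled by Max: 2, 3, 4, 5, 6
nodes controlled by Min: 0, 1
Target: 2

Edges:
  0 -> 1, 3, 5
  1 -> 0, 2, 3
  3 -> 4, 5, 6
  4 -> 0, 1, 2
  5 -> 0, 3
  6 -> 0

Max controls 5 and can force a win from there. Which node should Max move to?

3

A0 = {2}
A1: add {4} — 4 (Max) has 4→2.
A2: add {3} — 3 (Max) has 3→4.
A3: add {5} — 5 (Max) has 5→3.
A4 = A3; e.g. 0 (Min) can still go to 1. Fixed point.
From 5, successor 3 is in the attractor (rank 2); the other successor 0 is not.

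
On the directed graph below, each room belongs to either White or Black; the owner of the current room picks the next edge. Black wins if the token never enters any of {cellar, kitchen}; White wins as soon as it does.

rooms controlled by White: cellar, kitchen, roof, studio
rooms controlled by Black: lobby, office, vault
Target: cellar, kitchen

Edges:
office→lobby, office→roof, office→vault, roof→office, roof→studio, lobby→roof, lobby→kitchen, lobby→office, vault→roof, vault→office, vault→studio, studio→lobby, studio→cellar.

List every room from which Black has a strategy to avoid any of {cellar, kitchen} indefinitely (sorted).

lobby, office, vault

A0 = {cellar, kitchen}
A1: add {studio} — studio (White) has studio→cellar.
A2: add {roof} — roof (White) has roof→studio.
A3 = A2; e.g. lobby (Black) can still go to office. Fixed point.
White's attractor = {cellar, kitchen, roof, studio}; Black avoids the target exactly from the complement.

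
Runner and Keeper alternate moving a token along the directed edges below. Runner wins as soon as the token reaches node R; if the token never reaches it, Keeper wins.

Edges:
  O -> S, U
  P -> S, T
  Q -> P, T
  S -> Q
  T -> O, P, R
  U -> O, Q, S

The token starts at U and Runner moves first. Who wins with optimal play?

Track states (vertex, player-to-move).
A0 = {(R,Runner), (R,Keeper)}
A1: add {(T,Runner)}.
A2 = A1; e.g. (O,Runner) stays out. (U,Runner) never enters ⇒ Keeper avoids the target.

Keeper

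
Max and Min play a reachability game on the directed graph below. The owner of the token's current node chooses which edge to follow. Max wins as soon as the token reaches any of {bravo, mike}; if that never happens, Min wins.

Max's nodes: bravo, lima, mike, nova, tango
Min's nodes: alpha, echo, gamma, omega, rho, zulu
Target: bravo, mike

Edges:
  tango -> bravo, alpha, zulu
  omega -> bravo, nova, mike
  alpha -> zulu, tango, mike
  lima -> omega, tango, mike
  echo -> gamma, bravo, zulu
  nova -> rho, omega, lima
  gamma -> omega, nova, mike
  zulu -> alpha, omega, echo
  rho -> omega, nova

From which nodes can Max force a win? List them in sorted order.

bravo, gamma, lima, mike, nova, omega, rho, tango

A0 = {bravo, mike}
A1: add {lima, tango} — tango (Max) has tango→bravo; lima (Max) has lima→mike.
A2: add {nova} — nova (Max) has nova→lima.
A3: add {omega} — omega (Min): all of {bravo, nova, mike} already in.
A4: add {gamma, rho} — gamma (Min): all of {omega, nova, mike} already in; rho (Min): all of {omega, nova} already in.
A5 = A4; e.g. alpha (Min) can still go to zulu. Fixed point.
Max's winning region = {bravo, gamma, lima, mike, nova, omega, rho, tango}.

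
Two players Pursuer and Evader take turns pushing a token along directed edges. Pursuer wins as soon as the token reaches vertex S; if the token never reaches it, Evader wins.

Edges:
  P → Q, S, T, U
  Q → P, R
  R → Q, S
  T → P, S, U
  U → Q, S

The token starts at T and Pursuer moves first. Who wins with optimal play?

Pursuer

Track states (vertex, player-to-move).
A0 = {(S,Pursuer), (S,Evader)}
A1: add {(P,Pursuer), (R,Pursuer), (T,Pursuer), (U,Pursuer)}.
(T,Pursuer) ∈ A1 ⇒ Pursuer forces the target.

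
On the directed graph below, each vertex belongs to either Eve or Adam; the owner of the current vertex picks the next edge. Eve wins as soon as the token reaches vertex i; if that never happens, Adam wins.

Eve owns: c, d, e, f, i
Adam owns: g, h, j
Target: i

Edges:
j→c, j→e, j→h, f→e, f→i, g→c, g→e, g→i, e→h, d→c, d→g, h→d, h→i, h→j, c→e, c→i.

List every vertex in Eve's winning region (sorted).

c, d, f, i

A0 = {i}
A1: add {c, f} — c (Eve) has c→i; f (Eve) has f→i.
A2: add {d} — d (Eve) has d→c.
A3 = A2; e.g. e (Eve) has no edge into A2. Fixed point.
Eve's winning region = {c, d, f, i}.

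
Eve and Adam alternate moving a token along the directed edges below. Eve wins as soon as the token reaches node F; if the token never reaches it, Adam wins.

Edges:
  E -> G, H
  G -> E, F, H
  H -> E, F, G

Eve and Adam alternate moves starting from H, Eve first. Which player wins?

Track states (vertex, player-to-move).
A0 = {(F,Eve), (F,Adam)}
A1: add {(G,Eve), (H,Eve)}.
(H,Eve) ∈ A1 ⇒ Eve forces the target.

Eve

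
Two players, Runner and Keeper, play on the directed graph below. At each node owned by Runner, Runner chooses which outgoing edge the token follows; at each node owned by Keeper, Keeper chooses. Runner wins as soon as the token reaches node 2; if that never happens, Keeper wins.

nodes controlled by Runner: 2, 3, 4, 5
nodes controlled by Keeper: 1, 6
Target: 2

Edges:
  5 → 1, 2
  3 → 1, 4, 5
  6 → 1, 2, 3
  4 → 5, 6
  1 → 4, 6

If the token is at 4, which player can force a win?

A0 = {2}
A1: add {5} — 5 (Runner) has 5→2.
A2: add {3, 4} — 3 (Runner) has 3→5; 4 (Runner) has 4→5.
A3 = A2; e.g. 1 (Keeper) can still go to 6. Fixed point.
4 ∈ A2, so Runner can force the target.

Runner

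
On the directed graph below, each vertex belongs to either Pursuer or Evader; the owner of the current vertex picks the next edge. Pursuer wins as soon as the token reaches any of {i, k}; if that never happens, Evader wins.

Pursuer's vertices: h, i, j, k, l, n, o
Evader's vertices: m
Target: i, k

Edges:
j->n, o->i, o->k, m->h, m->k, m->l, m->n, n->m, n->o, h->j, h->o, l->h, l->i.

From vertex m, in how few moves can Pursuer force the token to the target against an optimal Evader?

3

A0 = {i, k}
A1: add {l, o} — l (Pursuer) has l→i; o (Pursuer) has o→i.
A2: add {h, n} — h (Pursuer) has h→o; n (Pursuer) has n→o.
A3: add {j, m} — j (Pursuer) has j→n; m (Evader): all of {h, k, l, n} already in.
A3 = all vertices. Fixed point.
m enters the attractor at level 3, so Pursuer can force the target in 3 moves from there.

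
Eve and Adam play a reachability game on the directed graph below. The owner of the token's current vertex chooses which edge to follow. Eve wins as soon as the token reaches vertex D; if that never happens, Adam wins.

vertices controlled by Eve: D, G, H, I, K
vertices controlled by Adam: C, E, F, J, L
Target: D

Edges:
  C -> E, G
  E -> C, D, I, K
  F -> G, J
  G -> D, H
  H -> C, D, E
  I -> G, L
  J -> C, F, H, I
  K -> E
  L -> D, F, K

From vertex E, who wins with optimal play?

A0 = {D}
A1: add {G, H} — G (Eve) has G→D; H (Eve) has H→D.
A2: add {I} — I (Eve) has I→G.
A3 = A2; e.g. C (Adam) can still go to E. Fixed point.
E never enters the attractor, so Adam can avoid the target forever.

Adam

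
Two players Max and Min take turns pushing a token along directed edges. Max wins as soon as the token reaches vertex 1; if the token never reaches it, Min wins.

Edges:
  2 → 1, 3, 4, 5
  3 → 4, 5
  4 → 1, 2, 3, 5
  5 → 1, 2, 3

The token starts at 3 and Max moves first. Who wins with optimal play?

Track states (vertex, player-to-move).
A0 = {(1,Max), (1,Min)}
A1: add {(2,Max), (4,Max), (5,Max)}.
A2: add {(3,Min)}.
A3 = A2; e.g. (2,Min) stays out. (3,Max) never enters ⇒ Min avoids the target.

Min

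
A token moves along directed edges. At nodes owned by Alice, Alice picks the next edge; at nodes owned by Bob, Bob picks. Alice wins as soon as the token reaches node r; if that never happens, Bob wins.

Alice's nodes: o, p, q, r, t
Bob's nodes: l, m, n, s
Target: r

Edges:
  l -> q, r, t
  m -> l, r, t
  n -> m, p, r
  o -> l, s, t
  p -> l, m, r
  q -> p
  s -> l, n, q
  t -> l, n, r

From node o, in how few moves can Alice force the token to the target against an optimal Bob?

2

A0 = {r}
A1: add {p, t} — p (Alice) has p→r; t (Alice) has t→r.
A2: add {o, q} — o (Alice) has o→t; q (Alice) has q→p.
o enters the attractor at level 2, so Alice can force the target in 2 moves from there.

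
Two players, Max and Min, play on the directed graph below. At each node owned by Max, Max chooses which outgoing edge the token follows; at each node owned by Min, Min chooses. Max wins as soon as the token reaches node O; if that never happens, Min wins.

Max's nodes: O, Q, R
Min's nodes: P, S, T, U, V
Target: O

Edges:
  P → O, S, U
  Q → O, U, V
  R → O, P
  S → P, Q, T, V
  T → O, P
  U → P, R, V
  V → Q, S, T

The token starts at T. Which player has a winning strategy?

Min

A0 = {O}
A1: add {Q, R} — Q (Max) has Q→O; R (Max) has R→O.
A2 = A1; e.g. P (Min) can still go to S. Fixed point.
T never enters the attractor, so Min can avoid the target forever.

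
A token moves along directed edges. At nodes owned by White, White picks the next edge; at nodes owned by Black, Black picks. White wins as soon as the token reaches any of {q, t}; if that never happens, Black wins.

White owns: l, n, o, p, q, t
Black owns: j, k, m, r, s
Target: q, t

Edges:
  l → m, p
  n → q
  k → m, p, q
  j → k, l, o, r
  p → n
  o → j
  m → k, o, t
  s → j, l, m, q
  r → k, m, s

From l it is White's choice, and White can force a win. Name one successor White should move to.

A0 = {q, t}
A1: add {n} — n (White) has n→q.
A2: add {p} — p (White) has p→n.
A3: add {l} — l (White) has l→p.
A4 = A3; e.g. j (Black) can still go to k. Fixed point.
From l, successor p is in the attractor (rank 2); the other successor m is not.

p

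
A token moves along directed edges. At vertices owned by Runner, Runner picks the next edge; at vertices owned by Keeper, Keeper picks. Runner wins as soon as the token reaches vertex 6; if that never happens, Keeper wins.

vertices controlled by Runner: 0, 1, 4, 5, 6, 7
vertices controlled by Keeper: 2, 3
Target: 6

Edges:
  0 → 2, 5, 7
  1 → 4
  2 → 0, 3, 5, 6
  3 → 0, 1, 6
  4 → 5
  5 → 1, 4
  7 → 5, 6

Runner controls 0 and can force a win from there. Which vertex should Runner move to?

A0 = {6}
A1: add {7} — 7 (Runner) has 7→6.
A2: add {0} — 0 (Runner) has 0→7.
A3 = A2; e.g. 1 (Runner) has no edge into A2. Fixed point.
From 0, successor 7 is in the attractor (rank 1); the other successors 2, 5 are not.

7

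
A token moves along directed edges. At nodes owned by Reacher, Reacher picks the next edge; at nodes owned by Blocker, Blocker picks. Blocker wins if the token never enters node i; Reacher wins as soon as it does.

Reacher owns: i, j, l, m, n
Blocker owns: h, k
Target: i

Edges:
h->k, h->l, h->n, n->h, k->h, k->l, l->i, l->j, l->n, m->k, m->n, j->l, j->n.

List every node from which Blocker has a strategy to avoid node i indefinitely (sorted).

h, k, m, n

A0 = {i}
A1: add {l} — l (Reacher) has l→i.
A2: add {j} — j (Reacher) has j→l.
A3 = A2; e.g. h (Blocker) can still go to k. Fixed point.
Reacher's attractor = {i, j, l}; Blocker avoids the target exactly from the complement.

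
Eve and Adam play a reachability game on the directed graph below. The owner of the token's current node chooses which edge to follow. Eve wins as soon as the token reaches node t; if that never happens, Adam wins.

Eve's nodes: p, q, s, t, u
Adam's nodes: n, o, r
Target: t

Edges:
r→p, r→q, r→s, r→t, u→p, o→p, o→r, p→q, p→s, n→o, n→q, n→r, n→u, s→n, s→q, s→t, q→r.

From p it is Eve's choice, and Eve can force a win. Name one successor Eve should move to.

A0 = {t}
A1: add {s} — s (Eve) has s→t.
A2: add {p} — p (Eve) has p→s.
A3: add {u} — u (Eve) has u→p.
A4 = A3; e.g. n (Adam) can still go to o. Fixed point.
From p, successor s is in the attractor (rank 1); the other successor q is not.

s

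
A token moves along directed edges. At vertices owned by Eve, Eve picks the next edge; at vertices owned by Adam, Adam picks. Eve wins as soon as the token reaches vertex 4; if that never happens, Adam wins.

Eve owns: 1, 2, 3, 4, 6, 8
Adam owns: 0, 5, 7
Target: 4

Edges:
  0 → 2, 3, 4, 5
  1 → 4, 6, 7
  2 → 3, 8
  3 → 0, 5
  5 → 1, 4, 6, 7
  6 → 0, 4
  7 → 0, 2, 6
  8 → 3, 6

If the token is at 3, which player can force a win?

Adam

A0 = {4}
A1: add {1, 6} — 1 (Eve) has 1→4; 6 (Eve) has 6→4.
A2: add {8} — 8 (Eve) has 8→6.
A3: add {2} — 2 (Eve) has 2→8.
A4 = A3; e.g. 0 (Adam) can still go to 3. Fixed point.
3 never enters the attractor, so Adam can avoid the target forever.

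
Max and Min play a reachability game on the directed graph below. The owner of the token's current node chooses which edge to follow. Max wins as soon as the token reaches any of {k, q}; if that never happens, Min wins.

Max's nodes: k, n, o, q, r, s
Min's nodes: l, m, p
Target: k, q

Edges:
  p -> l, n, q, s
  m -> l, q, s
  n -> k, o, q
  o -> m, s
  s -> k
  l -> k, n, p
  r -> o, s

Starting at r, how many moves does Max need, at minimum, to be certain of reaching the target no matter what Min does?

2

A0 = {k, q}
A1: add {n, s} — n (Max) has n→k; s (Max) has s→k.
A2: add {o, r} — o (Max) has o→s; r (Max) has r→s.
A3 = A2; e.g. l (Min) can still go to p. Fixed point.
r enters the attractor at level 2, so Max can force the target in 2 moves from there.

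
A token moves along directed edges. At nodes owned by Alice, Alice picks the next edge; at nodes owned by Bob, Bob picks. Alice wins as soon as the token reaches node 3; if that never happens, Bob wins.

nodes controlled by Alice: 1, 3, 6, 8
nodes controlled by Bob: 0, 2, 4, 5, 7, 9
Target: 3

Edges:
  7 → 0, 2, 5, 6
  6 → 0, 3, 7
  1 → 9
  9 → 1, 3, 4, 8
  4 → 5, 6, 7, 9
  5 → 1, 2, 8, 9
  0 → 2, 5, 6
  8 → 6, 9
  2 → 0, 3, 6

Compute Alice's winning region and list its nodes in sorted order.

A0 = {3}
A1: add {6} — 6 (Alice) has 6→3.
A2: add {8} — 8 (Alice) has 8→6.
A3 = A2; e.g. 0 (Bob) can still go to 2. Fixed point.
Alice's winning region = {3, 6, 8}.

3, 6, 8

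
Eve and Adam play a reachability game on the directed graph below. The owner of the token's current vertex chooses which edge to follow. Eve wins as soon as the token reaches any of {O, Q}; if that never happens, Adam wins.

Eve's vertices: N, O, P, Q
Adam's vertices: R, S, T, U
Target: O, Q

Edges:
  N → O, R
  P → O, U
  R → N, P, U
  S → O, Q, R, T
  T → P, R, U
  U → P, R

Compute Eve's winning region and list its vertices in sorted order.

N, O, P, Q

A0 = {O, Q}
A1: add {N, P} — N (Eve) has N→O; P (Eve) has P→O.
A2 = A1; e.g. R (Adam) can still go to U. Fixed point.
Eve's winning region = {N, O, P, Q}.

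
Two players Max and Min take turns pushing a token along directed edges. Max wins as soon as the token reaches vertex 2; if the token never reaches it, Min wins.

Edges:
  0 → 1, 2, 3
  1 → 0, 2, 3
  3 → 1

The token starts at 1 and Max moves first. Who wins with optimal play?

Track states (vertex, player-to-move).
A0 = {(2,Max), (2,Min)}
A1: add {(0,Max), (1,Max)}.
(1,Max) ∈ A1 ⇒ Max forces the target.

Max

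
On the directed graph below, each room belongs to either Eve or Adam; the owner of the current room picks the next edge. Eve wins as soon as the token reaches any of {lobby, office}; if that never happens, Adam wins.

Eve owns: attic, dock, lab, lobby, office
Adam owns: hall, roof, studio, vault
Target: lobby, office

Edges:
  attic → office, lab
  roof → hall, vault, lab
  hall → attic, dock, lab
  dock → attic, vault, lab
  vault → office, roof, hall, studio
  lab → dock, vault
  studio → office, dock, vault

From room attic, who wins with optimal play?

A0 = {lobby, office}
A1: add {attic} — attic (Eve) has attic→office.
attic ∈ A1, so Eve can force the target.

Eve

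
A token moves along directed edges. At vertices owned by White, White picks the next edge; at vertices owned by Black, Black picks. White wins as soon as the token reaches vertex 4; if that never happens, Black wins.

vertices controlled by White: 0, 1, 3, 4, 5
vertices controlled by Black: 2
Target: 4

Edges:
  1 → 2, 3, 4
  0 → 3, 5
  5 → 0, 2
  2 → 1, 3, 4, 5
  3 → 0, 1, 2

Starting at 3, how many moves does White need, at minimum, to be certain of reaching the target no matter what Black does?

A0 = {4}
A1: add {1} — 1 (White) has 1→4.
A2: add {3} — 3 (White) has 3→1.
3 enters the attractor at level 2, so White can force the target in 2 moves from there.

2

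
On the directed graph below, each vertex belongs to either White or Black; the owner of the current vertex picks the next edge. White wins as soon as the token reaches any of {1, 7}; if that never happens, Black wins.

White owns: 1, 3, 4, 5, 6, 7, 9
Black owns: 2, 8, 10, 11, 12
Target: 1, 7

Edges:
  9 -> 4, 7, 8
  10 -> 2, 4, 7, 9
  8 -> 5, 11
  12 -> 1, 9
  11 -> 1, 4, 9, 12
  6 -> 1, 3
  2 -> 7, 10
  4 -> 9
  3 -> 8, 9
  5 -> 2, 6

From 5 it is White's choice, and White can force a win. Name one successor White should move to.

A0 = {1, 7}
A1: add {6, 9} — 6 (White) has 6→1; 9 (White) has 9→7.
A2: add {3, 4, 5, 12} — 3 (White) has 3→9; 4 (White) has 4→9; 5 (White) has 5→6; 12 (Black): all of {1, 9} already in.
A3: add {11} — 11 (Black): all of {1, 4, 9, 12} already in.
A4: add {8} — 8 (Black): all of {5, 11} already in.
A5 = A4; e.g. 2 (Black) can still go to 10. Fixed point.
From 5, successor 6 is in the attractor (rank 1); the other successor 2 is not.

6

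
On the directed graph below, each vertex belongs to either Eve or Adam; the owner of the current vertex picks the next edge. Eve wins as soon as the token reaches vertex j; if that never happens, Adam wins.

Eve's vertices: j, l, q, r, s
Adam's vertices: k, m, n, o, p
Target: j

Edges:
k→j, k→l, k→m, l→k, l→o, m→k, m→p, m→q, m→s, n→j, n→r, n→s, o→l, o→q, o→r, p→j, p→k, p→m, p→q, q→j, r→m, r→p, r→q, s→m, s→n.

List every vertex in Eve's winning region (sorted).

j, q, r

A0 = {j}
A1: add {q} — q (Eve) has q→j.
A2: add {r} — r (Eve) has r→q.
A3 = A2; e.g. k (Adam) can still go to l. Fixed point.
Eve's winning region = {j, q, r}.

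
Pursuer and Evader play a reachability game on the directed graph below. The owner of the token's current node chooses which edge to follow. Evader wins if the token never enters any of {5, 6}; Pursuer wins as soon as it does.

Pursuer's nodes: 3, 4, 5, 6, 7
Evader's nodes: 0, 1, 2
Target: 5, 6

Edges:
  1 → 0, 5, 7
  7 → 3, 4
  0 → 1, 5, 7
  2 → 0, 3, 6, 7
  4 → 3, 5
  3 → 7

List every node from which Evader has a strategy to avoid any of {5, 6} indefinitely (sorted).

0, 1, 2

A0 = {5, 6}
A1: add {4} — 4 (Pursuer) has 4→5.
A2: add {7} — 7 (Pursuer) has 7→4.
A3: add {3} — 3 (Pursuer) has 3→7.
A4 = A3; e.g. 0 (Evader) can still go to 1. Fixed point.
Pursuer's attractor = {3, 4, 5, 6, 7}; Evader avoids the target exactly from the complement.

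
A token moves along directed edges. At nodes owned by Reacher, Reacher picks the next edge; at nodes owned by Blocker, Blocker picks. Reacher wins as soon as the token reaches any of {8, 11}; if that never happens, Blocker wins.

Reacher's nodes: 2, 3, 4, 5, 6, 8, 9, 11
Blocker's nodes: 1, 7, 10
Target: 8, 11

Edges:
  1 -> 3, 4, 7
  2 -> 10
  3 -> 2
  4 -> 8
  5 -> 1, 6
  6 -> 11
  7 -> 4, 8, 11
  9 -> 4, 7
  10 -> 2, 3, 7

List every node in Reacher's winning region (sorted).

4, 5, 6, 7, 8, 9, 11

A0 = {8, 11}
A1: add {4, 6} — 4 (Reacher) has 4→8; 6 (Reacher) has 6→11.
A2: add {5, 7, 9} — 5 (Reacher) has 5→6; 7 (Blocker): all of {4, 8, 11} already in; 9 (Reacher) has 9→4.
A3 = A2; e.g. 1 (Blocker) can still go to 3. Fixed point.
Reacher's winning region = {4, 5, 6, 7, 8, 9, 11}.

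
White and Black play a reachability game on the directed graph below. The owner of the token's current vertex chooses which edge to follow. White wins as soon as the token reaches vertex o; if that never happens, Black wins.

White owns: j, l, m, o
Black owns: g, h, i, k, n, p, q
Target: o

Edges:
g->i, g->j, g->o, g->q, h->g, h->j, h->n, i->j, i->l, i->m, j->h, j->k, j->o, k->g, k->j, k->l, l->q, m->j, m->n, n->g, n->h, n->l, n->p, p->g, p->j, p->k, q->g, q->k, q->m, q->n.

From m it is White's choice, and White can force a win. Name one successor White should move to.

j

A0 = {o}
A1: add {j} — j (White) has j→o.
A2: add {m} — m (White) has m→j.
A3 = A2; e.g. g (Black) can still go to i. Fixed point.
From m, successor j is in the attractor (rank 1); the other successor n is not.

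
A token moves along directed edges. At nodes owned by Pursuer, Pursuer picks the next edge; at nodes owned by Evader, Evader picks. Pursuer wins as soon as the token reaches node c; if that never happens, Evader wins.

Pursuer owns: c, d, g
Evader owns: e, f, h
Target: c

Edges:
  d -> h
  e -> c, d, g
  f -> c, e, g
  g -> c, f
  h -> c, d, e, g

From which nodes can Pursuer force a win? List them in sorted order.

c, g

A0 = {c}
A1: add {g} — g (Pursuer) has g→c.
A2 = A1; e.g. d (Pursuer) has no edge into A1. Fixed point.
Pursuer's winning region = {c, g}.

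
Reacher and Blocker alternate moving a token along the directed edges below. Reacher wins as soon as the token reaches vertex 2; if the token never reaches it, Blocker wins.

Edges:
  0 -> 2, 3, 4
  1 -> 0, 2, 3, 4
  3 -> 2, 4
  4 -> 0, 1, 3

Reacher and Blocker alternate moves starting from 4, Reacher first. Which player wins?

Track states (vertex, player-to-move).
A0 = {(2,Reacher), (2,Blocker)}
A1: add {(0,Reacher), (1,Reacher), (3,Reacher)}.
A2: add {(4,Blocker)}.
A3 = A2; e.g. (0,Blocker) stays out. (4,Reacher) never enters ⇒ Blocker avoids the target.

Blocker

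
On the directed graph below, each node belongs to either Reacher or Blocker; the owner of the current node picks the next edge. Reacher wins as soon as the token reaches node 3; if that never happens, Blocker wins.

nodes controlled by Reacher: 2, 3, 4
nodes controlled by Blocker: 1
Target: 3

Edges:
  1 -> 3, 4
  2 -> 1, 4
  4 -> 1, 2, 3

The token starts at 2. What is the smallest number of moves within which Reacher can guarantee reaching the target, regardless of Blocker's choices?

2

A0 = {3}
A1: add {4} — 4 (Reacher) has 4→3.
A2: add {1, 2} — 1 (Blocker): all of {3, 4} already in; 2 (Reacher) has 2→4.
A2 = all vertices. Fixed point.
2 enters the attractor at level 2, so Reacher can force the target in 2 moves from there.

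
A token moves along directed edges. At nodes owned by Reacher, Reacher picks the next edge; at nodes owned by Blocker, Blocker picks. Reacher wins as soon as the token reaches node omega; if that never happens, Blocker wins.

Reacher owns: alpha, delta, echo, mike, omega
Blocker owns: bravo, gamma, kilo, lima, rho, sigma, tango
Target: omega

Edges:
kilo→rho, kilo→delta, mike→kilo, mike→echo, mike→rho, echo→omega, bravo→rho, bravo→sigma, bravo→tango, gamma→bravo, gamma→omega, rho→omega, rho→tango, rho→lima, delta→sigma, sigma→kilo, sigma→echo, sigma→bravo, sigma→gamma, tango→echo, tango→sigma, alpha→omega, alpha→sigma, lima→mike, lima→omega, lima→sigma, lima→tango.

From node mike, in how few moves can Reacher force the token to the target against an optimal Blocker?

2

A0 = {omega}
A1: add {alpha, echo} — echo (Reacher) has echo→omega; alpha (Reacher) has alpha→omega.
A2: add {mike} — mike (Reacher) has mike→echo.
A3 = A2; e.g. kilo (Blocker) can still go to rho. Fixed point.
mike enters the attractor at level 2, so Reacher can force the target in 2 moves from there.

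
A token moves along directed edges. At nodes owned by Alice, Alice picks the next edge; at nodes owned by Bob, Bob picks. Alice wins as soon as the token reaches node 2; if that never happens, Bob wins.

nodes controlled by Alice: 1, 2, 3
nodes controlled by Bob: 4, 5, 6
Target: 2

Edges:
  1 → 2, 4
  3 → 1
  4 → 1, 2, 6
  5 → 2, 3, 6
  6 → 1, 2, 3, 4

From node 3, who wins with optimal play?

A0 = {2}
A1: add {1} — 1 (Alice) has 1→2.
A2: add {3} — 3 (Alice) has 3→1.
A3 = A2; e.g. 4 (Bob) can still go to 6. Fixed point.
3 ∈ A2, so Alice can force the target.

Alice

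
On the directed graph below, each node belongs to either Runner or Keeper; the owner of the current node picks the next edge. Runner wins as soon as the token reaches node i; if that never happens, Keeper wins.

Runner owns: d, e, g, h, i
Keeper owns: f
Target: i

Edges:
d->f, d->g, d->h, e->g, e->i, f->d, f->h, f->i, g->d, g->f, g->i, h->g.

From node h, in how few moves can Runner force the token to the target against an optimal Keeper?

A0 = {i}
A1: add {e, g} — e (Runner) has e→i; g (Runner) has g→i.
A2: add {d, h} — d (Runner) has d→g; h (Runner) has h→g.
h enters the attractor at level 2, so Runner can force the target in 2 moves from there.

2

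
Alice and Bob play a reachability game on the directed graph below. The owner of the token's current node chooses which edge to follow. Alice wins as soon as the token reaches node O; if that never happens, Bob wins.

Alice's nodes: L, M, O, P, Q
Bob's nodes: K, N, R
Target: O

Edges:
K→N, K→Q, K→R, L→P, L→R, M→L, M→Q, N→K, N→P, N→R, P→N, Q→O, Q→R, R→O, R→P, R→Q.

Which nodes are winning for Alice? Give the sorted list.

A0 = {O}
A1: add {Q} — Q (Alice) has Q→O.
A2: add {M} — M (Alice) has M→Q.
A3 = A2; e.g. K (Bob) can still go to N. Fixed point.
Alice's winning region = {M, O, Q}.

M, O, Q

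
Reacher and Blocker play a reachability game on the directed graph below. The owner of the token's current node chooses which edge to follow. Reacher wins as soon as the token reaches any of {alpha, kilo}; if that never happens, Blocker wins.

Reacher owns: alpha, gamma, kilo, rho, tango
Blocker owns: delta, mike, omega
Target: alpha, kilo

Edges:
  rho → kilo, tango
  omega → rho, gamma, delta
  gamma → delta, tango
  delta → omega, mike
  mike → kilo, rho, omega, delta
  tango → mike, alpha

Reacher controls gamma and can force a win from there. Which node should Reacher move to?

tango

A0 = {alpha, kilo}
A1: add {rho, tango} — rho (Reacher) has rho→kilo; tango (Reacher) has tango→alpha.
A2: add {gamma} — gamma (Reacher) has gamma→tango.
A3 = A2; e.g. omega (Blocker) can still go to delta. Fixed point.
From gamma, successor tango is in the attractor (rank 1); the other successor delta is not.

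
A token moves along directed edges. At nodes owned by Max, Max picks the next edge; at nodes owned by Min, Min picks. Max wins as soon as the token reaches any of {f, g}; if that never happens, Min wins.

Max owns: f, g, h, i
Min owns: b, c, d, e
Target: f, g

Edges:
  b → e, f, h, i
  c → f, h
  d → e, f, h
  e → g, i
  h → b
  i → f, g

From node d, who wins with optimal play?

Min

A0 = {f, g}
A1: add {i} — i (Max) has i→f.
A2: add {e} — e (Min): all of {g, i} already in.
A3 = A2; e.g. b (Min) can still go to h. Fixed point.
d never enters the attractor, so Min can avoid the target forever.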